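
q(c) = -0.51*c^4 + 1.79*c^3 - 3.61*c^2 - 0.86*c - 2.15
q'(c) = -2.04*c^3 + 5.37*c^2 - 7.22*c - 0.86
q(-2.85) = -104.11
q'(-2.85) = 110.56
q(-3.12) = -137.30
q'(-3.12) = 135.90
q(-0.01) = -2.14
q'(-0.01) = -0.79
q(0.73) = -4.15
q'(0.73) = -4.06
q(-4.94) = -605.51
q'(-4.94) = 411.78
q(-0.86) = -5.50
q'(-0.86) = 10.62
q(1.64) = -9.06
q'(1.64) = -7.26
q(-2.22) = -50.00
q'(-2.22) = 63.95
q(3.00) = -30.20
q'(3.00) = -29.27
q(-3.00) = -121.70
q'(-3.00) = 124.21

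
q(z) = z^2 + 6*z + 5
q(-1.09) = -0.35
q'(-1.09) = 3.82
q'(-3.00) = 0.00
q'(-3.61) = -1.22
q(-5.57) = 2.60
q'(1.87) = 9.74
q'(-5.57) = -5.14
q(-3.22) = -3.95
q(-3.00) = -4.00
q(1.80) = 19.04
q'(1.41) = 8.82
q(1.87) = 19.72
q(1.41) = 15.45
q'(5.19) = 16.38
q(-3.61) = -3.63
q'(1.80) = 9.60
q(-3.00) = -4.00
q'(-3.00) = 0.00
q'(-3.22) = -0.44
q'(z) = 2*z + 6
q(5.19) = 63.08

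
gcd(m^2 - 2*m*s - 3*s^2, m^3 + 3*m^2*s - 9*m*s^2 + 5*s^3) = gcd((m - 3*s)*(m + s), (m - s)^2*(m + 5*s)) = 1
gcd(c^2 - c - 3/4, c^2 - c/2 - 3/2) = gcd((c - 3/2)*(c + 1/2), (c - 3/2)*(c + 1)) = c - 3/2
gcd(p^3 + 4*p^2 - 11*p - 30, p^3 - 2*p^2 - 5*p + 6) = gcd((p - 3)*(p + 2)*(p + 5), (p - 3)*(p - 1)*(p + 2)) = p^2 - p - 6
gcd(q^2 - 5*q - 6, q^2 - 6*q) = q - 6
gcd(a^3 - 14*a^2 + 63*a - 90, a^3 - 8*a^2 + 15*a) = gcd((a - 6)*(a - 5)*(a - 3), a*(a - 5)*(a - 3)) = a^2 - 8*a + 15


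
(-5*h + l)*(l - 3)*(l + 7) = -5*h*l^2 - 20*h*l + 105*h + l^3 + 4*l^2 - 21*l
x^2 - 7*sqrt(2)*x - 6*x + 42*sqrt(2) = (x - 6)*(x - 7*sqrt(2))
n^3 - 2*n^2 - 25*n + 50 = (n - 5)*(n - 2)*(n + 5)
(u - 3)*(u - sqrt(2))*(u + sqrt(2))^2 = u^4 - 3*u^3 + sqrt(2)*u^3 - 3*sqrt(2)*u^2 - 2*u^2 - 2*sqrt(2)*u + 6*u + 6*sqrt(2)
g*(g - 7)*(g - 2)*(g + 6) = g^4 - 3*g^3 - 40*g^2 + 84*g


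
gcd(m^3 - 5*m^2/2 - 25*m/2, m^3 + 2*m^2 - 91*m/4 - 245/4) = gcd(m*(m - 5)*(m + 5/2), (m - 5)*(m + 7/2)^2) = m - 5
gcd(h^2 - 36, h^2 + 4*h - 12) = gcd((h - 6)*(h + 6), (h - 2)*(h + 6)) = h + 6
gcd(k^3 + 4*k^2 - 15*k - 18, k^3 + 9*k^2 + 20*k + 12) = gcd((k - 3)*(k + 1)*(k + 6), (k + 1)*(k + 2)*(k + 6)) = k^2 + 7*k + 6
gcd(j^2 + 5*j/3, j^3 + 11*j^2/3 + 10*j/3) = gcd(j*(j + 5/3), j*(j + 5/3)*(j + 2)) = j^2 + 5*j/3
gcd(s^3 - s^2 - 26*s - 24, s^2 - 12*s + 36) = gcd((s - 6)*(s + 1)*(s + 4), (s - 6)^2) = s - 6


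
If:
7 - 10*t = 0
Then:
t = 7/10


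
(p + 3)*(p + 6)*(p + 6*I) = p^3 + 9*p^2 + 6*I*p^2 + 18*p + 54*I*p + 108*I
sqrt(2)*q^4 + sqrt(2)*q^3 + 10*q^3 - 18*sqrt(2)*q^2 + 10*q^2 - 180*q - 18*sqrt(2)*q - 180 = (q - 3*sqrt(2))*(q + 3*sqrt(2))*(q + 5*sqrt(2))*(sqrt(2)*q + sqrt(2))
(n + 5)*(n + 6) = n^2 + 11*n + 30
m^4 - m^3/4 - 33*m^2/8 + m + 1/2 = (m - 2)*(m - 1/2)*(m + 1/4)*(m + 2)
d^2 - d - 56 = (d - 8)*(d + 7)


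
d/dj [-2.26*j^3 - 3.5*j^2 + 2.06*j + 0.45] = -6.78*j^2 - 7.0*j + 2.06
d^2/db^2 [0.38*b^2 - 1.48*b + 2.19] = 0.760000000000000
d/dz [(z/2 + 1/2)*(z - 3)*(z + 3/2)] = 3*z^2/2 - z/2 - 3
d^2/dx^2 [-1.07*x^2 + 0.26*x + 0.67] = -2.14000000000000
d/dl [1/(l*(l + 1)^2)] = (-3*l - 1)/(l^2*(l + 1)^3)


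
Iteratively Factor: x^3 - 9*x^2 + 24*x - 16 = (x - 4)*(x^2 - 5*x + 4) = (x - 4)*(x - 1)*(x - 4)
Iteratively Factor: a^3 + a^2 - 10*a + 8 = (a - 2)*(a^2 + 3*a - 4) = (a - 2)*(a - 1)*(a + 4)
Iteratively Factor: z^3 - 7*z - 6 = (z + 2)*(z^2 - 2*z - 3) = (z + 1)*(z + 2)*(z - 3)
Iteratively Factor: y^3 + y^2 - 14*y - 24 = (y + 2)*(y^2 - y - 12) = (y + 2)*(y + 3)*(y - 4)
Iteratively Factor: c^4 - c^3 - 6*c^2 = (c - 3)*(c^3 + 2*c^2) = c*(c - 3)*(c^2 + 2*c) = c*(c - 3)*(c + 2)*(c)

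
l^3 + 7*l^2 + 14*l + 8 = (l + 1)*(l + 2)*(l + 4)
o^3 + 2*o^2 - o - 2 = (o - 1)*(o + 1)*(o + 2)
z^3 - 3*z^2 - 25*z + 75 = (z - 5)*(z - 3)*(z + 5)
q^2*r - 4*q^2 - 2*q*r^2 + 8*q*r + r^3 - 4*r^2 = (-q + r)^2*(r - 4)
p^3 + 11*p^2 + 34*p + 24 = (p + 1)*(p + 4)*(p + 6)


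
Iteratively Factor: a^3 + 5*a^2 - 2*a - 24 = (a + 3)*(a^2 + 2*a - 8) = (a - 2)*(a + 3)*(a + 4)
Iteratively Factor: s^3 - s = (s + 1)*(s^2 - s) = s*(s + 1)*(s - 1)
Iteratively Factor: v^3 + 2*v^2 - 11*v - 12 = (v - 3)*(v^2 + 5*v + 4) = (v - 3)*(v + 1)*(v + 4)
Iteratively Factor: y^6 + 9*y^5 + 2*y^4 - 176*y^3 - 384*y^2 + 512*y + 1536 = (y + 4)*(y^5 + 5*y^4 - 18*y^3 - 104*y^2 + 32*y + 384) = (y + 4)^2*(y^4 + y^3 - 22*y^2 - 16*y + 96) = (y + 3)*(y + 4)^2*(y^3 - 2*y^2 - 16*y + 32) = (y - 2)*(y + 3)*(y + 4)^2*(y^2 - 16) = (y - 4)*(y - 2)*(y + 3)*(y + 4)^2*(y + 4)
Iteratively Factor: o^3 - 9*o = (o)*(o^2 - 9) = o*(o - 3)*(o + 3)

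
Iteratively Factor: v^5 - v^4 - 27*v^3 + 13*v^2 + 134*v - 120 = (v + 4)*(v^4 - 5*v^3 - 7*v^2 + 41*v - 30) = (v + 3)*(v + 4)*(v^3 - 8*v^2 + 17*v - 10) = (v - 2)*(v + 3)*(v + 4)*(v^2 - 6*v + 5) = (v - 5)*(v - 2)*(v + 3)*(v + 4)*(v - 1)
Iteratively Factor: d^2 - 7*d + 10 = (d - 5)*(d - 2)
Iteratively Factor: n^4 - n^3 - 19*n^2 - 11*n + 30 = (n - 1)*(n^3 - 19*n - 30) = (n - 5)*(n - 1)*(n^2 + 5*n + 6) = (n - 5)*(n - 1)*(n + 3)*(n + 2)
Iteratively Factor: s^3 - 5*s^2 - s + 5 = (s - 1)*(s^2 - 4*s - 5) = (s - 5)*(s - 1)*(s + 1)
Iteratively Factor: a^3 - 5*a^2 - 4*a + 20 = (a - 2)*(a^2 - 3*a - 10) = (a - 5)*(a - 2)*(a + 2)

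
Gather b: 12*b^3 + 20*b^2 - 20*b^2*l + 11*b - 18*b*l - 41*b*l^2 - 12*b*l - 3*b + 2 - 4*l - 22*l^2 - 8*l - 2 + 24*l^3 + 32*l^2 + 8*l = 12*b^3 + b^2*(20 - 20*l) + b*(-41*l^2 - 30*l + 8) + 24*l^3 + 10*l^2 - 4*l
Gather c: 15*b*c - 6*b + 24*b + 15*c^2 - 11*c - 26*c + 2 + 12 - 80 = 18*b + 15*c^2 + c*(15*b - 37) - 66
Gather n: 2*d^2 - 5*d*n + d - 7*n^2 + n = 2*d^2 + d - 7*n^2 + n*(1 - 5*d)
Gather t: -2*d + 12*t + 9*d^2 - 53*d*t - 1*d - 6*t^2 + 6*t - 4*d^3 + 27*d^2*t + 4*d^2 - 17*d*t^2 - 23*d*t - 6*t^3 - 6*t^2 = -4*d^3 + 13*d^2 - 3*d - 6*t^3 + t^2*(-17*d - 12) + t*(27*d^2 - 76*d + 18)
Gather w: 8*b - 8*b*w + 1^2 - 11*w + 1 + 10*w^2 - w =8*b + 10*w^2 + w*(-8*b - 12) + 2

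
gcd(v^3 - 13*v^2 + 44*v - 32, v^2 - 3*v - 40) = v - 8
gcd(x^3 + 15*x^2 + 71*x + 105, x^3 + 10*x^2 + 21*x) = x^2 + 10*x + 21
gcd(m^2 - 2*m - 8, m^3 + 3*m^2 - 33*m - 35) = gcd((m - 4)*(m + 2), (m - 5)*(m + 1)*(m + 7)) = 1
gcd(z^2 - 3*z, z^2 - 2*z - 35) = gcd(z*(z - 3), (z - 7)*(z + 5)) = 1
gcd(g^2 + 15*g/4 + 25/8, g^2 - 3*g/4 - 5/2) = g + 5/4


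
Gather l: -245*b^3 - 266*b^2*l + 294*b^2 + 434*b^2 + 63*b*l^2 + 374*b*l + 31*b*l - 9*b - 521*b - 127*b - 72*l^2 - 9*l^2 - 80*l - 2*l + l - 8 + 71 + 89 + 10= -245*b^3 + 728*b^2 - 657*b + l^2*(63*b - 81) + l*(-266*b^2 + 405*b - 81) + 162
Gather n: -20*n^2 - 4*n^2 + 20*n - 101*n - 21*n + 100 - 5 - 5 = -24*n^2 - 102*n + 90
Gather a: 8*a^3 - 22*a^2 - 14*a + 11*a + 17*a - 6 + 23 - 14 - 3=8*a^3 - 22*a^2 + 14*a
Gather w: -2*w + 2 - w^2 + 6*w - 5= -w^2 + 4*w - 3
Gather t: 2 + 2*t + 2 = 2*t + 4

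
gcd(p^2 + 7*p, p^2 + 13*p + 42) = p + 7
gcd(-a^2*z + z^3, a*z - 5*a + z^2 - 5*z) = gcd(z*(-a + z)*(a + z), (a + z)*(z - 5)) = a + z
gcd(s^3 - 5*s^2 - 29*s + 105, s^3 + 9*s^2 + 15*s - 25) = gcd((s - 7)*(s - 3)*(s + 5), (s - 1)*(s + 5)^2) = s + 5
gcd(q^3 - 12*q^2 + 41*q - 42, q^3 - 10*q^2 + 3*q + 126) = q - 7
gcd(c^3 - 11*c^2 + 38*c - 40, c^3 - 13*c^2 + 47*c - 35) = c - 5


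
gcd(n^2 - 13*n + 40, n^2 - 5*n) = n - 5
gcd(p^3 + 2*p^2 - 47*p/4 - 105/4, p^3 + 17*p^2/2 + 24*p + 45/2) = p^2 + 11*p/2 + 15/2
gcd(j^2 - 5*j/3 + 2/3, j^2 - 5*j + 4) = j - 1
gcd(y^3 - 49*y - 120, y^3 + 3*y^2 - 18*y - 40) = y + 5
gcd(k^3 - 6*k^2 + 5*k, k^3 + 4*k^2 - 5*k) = k^2 - k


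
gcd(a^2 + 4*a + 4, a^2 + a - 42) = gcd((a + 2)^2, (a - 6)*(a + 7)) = 1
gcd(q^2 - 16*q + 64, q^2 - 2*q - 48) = q - 8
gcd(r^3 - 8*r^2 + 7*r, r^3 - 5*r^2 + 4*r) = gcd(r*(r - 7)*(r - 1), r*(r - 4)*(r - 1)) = r^2 - r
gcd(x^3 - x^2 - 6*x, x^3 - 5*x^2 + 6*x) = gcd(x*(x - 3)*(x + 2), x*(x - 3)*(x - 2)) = x^2 - 3*x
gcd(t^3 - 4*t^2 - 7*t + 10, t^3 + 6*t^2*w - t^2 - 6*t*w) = t - 1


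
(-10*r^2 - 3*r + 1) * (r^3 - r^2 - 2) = -10*r^5 + 7*r^4 + 4*r^3 + 19*r^2 + 6*r - 2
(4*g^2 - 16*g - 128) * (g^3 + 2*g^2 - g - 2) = 4*g^5 - 8*g^4 - 164*g^3 - 248*g^2 + 160*g + 256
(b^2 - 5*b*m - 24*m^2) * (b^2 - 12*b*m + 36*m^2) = b^4 - 17*b^3*m + 72*b^2*m^2 + 108*b*m^3 - 864*m^4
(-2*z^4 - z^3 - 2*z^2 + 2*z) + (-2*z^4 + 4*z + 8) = -4*z^4 - z^3 - 2*z^2 + 6*z + 8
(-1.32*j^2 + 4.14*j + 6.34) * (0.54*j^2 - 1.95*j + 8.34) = -0.7128*j^4 + 4.8096*j^3 - 15.6582*j^2 + 22.1646*j + 52.8756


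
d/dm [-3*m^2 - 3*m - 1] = -6*m - 3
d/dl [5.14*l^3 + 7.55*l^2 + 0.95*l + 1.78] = 15.42*l^2 + 15.1*l + 0.95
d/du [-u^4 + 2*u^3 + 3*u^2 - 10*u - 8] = -4*u^3 + 6*u^2 + 6*u - 10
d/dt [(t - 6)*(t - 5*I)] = 2*t - 6 - 5*I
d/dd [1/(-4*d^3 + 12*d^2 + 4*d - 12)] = (3*d^2 - 6*d - 1)/(4*(d^3 - 3*d^2 - d + 3)^2)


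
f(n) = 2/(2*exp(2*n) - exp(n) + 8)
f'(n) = 2*(-4*exp(2*n) + exp(n))/(2*exp(2*n) - exp(n) + 8)^2 = (2 - 8*exp(n))*exp(n)/(2*exp(2*n) - exp(n) + 8)^2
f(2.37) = 0.01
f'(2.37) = -0.02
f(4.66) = 0.00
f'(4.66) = -0.00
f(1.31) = 0.06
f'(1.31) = -0.10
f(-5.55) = 0.25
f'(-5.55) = 0.00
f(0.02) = 0.22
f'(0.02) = -0.08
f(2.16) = 0.01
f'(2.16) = -0.03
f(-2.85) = 0.25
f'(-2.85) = 0.00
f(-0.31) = 0.24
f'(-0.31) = -0.04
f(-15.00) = 0.25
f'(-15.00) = 0.00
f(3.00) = 0.00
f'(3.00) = -0.00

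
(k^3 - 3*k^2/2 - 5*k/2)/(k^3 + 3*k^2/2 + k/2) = (2*k - 5)/(2*k + 1)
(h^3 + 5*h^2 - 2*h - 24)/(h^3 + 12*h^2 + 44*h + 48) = (h^2 + h - 6)/(h^2 + 8*h + 12)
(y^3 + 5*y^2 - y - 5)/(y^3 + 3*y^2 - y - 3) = (y + 5)/(y + 3)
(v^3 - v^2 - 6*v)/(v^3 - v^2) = (v^2 - v - 6)/(v*(v - 1))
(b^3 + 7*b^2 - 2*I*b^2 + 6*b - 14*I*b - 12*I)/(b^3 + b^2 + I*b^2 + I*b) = (b^2 + 2*b*(3 - I) - 12*I)/(b*(b + I))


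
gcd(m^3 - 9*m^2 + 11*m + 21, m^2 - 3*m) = m - 3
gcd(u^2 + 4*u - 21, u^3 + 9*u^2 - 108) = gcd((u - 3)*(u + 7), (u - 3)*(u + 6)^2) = u - 3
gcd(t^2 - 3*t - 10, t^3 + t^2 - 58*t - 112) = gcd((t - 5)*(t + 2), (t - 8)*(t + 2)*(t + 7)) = t + 2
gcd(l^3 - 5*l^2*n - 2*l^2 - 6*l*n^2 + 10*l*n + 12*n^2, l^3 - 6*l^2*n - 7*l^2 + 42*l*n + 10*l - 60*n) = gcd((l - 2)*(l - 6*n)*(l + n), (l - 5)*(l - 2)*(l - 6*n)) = l^2 - 6*l*n - 2*l + 12*n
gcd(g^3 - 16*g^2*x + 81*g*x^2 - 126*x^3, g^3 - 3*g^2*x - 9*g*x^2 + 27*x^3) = -g + 3*x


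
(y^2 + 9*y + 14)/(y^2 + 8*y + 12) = (y + 7)/(y + 6)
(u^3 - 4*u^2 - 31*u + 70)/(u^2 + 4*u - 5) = (u^2 - 9*u + 14)/(u - 1)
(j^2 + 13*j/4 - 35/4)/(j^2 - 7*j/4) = (j + 5)/j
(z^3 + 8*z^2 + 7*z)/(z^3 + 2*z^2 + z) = (z + 7)/(z + 1)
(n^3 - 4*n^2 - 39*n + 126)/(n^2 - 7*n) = n + 3 - 18/n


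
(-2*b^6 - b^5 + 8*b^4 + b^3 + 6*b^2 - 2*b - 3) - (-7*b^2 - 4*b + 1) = -2*b^6 - b^5 + 8*b^4 + b^3 + 13*b^2 + 2*b - 4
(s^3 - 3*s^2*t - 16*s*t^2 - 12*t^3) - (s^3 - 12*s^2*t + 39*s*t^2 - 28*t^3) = 9*s^2*t - 55*s*t^2 + 16*t^3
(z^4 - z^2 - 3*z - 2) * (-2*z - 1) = -2*z^5 - z^4 + 2*z^3 + 7*z^2 + 7*z + 2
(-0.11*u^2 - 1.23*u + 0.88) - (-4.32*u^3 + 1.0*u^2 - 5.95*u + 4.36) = 4.32*u^3 - 1.11*u^2 + 4.72*u - 3.48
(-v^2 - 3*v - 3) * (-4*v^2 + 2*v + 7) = 4*v^4 + 10*v^3 - v^2 - 27*v - 21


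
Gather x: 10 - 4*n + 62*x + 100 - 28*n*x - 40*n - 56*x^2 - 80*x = -44*n - 56*x^2 + x*(-28*n - 18) + 110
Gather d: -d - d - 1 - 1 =-2*d - 2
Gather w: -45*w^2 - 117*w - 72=-45*w^2 - 117*w - 72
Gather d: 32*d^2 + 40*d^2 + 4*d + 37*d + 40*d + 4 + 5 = 72*d^2 + 81*d + 9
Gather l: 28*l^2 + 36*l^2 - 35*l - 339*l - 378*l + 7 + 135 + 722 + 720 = 64*l^2 - 752*l + 1584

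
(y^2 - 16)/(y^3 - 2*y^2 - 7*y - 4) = (y + 4)/(y^2 + 2*y + 1)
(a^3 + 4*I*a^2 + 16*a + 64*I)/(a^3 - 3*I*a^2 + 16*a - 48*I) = (a + 4*I)/(a - 3*I)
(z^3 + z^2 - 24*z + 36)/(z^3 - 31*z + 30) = (z^2 - 5*z + 6)/(z^2 - 6*z + 5)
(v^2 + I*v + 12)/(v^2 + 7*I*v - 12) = (v - 3*I)/(v + 3*I)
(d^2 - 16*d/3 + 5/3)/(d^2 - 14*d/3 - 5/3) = (3*d - 1)/(3*d + 1)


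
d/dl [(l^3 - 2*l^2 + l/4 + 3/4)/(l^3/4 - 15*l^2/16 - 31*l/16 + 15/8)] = 4*(-28*l^4 - 256*l^3 + 587*l^2 - 390*l + 123)/(16*l^6 - 120*l^5 - 23*l^4 + 1170*l^3 + 61*l^2 - 1860*l + 900)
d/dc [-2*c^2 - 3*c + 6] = -4*c - 3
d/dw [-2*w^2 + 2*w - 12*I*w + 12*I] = -4*w + 2 - 12*I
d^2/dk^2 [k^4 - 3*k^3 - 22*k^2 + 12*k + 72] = 12*k^2 - 18*k - 44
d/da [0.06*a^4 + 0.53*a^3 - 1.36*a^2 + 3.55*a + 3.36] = 0.24*a^3 + 1.59*a^2 - 2.72*a + 3.55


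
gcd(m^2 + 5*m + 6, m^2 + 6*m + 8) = m + 2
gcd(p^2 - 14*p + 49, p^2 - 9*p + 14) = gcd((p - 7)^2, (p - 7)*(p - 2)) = p - 7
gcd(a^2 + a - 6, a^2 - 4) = a - 2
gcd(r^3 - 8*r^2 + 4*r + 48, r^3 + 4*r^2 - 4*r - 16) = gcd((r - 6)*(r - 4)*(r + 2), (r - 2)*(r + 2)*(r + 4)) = r + 2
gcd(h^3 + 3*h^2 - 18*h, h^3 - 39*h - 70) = 1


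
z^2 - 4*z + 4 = (z - 2)^2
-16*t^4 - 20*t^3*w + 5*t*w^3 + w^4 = (-2*t + w)*(t + w)*(2*t + w)*(4*t + w)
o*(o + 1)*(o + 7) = o^3 + 8*o^2 + 7*o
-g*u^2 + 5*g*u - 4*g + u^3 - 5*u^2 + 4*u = (-g + u)*(u - 4)*(u - 1)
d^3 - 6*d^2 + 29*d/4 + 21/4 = (d - 7/2)*(d - 3)*(d + 1/2)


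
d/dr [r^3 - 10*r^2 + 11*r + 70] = 3*r^2 - 20*r + 11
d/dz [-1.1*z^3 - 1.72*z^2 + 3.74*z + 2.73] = -3.3*z^2 - 3.44*z + 3.74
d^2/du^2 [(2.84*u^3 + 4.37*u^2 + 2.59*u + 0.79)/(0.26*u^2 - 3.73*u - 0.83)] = (4.44089209850063e-16*u^5 + 89.077236*u^3 + 58.732836*u^2 + 10.495536*u + 12.30757)/(0.017576*u^6 - 0.756444*u^5 + 10.683738*u^4 - 47.065513*u^3 - 34.105779*u^2 - 7.708791*u - 0.571787)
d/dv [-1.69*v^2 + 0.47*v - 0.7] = 0.47 - 3.38*v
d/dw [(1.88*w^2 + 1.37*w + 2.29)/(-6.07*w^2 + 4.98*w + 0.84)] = (17.6783*w^2 + 30.959*w - 10.2534)/(36.8449*w^4 - 60.4572*w^3 + 14.6028*w^2 + 8.3664*w + 0.7056)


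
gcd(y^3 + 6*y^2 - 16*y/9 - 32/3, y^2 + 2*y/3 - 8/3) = y - 4/3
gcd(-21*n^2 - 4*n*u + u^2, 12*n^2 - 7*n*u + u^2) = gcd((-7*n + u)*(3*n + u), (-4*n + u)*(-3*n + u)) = 1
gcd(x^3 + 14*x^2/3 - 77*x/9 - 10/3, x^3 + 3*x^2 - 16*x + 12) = x + 6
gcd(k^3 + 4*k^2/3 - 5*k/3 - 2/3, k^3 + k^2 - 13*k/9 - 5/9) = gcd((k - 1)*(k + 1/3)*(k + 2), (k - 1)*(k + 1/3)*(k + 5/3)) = k^2 - 2*k/3 - 1/3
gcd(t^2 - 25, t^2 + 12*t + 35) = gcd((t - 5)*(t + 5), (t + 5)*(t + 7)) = t + 5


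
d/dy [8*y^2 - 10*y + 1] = 16*y - 10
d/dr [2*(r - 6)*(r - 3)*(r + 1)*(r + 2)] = 8*r^3 - 36*r^2 - 28*r + 72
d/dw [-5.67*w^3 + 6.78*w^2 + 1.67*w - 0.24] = -17.01*w^2 + 13.56*w + 1.67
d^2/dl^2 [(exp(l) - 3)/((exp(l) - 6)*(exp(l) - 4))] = (exp(4*l) - 2*exp(3*l) - 54*exp(2*l) + 228*exp(l) - 144)*exp(l)/(exp(6*l) - 30*exp(5*l) + 372*exp(4*l) - 2440*exp(3*l) + 8928*exp(2*l) - 17280*exp(l) + 13824)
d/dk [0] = 0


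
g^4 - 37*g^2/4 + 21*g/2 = g*(g - 2)*(g - 3/2)*(g + 7/2)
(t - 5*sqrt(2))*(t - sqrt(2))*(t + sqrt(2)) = t^3 - 5*sqrt(2)*t^2 - 2*t + 10*sqrt(2)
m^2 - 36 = (m - 6)*(m + 6)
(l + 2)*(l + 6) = l^2 + 8*l + 12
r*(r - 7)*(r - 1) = r^3 - 8*r^2 + 7*r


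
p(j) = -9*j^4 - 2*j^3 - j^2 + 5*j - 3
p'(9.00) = -26743.00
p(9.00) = -60546.00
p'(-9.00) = 25781.00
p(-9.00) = -57720.00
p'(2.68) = -736.41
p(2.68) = -499.56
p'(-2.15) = 339.35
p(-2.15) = -190.80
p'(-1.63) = 148.23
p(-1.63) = -68.68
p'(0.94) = -32.08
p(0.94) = -7.87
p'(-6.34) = 8950.75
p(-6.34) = -14106.39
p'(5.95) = -7802.53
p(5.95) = -11709.98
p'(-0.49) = 8.77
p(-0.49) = -5.97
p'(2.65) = -712.38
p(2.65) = -477.83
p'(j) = -36*j^3 - 6*j^2 - 2*j + 5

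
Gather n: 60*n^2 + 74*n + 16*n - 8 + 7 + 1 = 60*n^2 + 90*n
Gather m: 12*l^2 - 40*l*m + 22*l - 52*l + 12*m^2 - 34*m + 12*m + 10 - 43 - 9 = 12*l^2 - 30*l + 12*m^2 + m*(-40*l - 22) - 42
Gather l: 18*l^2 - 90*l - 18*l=18*l^2 - 108*l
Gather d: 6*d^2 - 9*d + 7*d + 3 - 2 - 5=6*d^2 - 2*d - 4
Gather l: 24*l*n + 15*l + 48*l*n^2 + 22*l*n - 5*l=l*(48*n^2 + 46*n + 10)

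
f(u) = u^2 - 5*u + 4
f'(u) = 2*u - 5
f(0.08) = 3.61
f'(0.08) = -4.84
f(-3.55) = 34.35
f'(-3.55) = -12.10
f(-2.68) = 24.58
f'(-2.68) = -10.36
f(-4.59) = 48.02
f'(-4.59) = -14.18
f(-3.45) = 33.15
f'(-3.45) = -11.90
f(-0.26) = 5.37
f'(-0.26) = -5.52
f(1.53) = -1.31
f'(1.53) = -1.94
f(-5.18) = 56.73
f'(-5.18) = -15.36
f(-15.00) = 304.00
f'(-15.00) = -35.00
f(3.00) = -2.00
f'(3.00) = 1.00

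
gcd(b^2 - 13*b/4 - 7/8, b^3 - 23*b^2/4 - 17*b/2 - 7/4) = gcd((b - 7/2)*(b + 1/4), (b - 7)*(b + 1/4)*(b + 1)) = b + 1/4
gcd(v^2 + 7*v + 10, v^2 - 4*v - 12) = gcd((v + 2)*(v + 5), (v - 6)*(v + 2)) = v + 2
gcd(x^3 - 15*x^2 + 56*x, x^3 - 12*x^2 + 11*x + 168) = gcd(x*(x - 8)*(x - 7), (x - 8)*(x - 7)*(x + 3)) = x^2 - 15*x + 56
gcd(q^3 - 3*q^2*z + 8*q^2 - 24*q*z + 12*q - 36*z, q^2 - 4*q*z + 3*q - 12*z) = 1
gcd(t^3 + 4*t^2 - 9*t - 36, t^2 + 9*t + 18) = t + 3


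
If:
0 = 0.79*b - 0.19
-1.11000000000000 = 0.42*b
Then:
No Solution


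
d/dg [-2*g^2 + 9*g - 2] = 9 - 4*g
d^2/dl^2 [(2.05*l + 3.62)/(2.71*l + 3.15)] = 18.171634/(2.71*l + 3.15)^3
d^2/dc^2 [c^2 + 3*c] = 2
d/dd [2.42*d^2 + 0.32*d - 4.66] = 4.84*d + 0.32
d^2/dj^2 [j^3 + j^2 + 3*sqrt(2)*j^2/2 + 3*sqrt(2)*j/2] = 6*j + 2 + 3*sqrt(2)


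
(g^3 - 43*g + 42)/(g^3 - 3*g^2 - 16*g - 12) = (g^2 + 6*g - 7)/(g^2 + 3*g + 2)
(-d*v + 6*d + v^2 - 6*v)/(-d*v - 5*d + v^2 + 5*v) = (v - 6)/(v + 5)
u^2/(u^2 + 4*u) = u/(u + 4)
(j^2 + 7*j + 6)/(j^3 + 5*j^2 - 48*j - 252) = (j + 1)/(j^2 - j - 42)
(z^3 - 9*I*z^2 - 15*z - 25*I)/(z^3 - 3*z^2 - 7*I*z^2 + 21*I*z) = (z^3 - 9*I*z^2 - 15*z - 25*I)/(z*(z^2 - 3*z - 7*I*z + 21*I))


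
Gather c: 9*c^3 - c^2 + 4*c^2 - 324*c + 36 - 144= 9*c^3 + 3*c^2 - 324*c - 108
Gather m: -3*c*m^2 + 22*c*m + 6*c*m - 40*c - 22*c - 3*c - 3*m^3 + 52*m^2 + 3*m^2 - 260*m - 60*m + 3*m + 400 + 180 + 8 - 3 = -65*c - 3*m^3 + m^2*(55 - 3*c) + m*(28*c - 317) + 585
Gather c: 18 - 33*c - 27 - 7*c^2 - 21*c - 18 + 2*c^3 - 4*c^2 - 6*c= 2*c^3 - 11*c^2 - 60*c - 27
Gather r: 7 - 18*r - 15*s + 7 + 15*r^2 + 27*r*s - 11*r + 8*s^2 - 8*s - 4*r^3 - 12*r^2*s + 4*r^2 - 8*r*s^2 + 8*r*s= -4*r^3 + r^2*(19 - 12*s) + r*(-8*s^2 + 35*s - 29) + 8*s^2 - 23*s + 14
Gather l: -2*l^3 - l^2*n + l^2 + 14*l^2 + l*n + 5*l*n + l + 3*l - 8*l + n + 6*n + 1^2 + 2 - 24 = -2*l^3 + l^2*(15 - n) + l*(6*n - 4) + 7*n - 21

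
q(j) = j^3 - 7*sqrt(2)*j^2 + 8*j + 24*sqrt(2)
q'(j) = 3*j^2 - 14*sqrt(2)*j + 8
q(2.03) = 17.75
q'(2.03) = -19.83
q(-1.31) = 4.22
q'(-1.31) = 39.08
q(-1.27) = 5.77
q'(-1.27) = 37.98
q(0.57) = 35.47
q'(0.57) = -2.31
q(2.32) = 11.71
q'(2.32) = -21.79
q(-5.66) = -509.80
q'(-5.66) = 216.17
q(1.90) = 20.26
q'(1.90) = -18.79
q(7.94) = -26.07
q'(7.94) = 39.93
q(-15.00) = -5688.45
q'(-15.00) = 979.98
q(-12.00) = -3215.59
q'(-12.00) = 677.59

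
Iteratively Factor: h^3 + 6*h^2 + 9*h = (h)*(h^2 + 6*h + 9) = h*(h + 3)*(h + 3)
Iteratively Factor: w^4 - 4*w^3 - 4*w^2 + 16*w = (w)*(w^3 - 4*w^2 - 4*w + 16) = w*(w - 4)*(w^2 - 4) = w*(w - 4)*(w + 2)*(w - 2)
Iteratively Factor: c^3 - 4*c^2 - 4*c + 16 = (c - 4)*(c^2 - 4) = (c - 4)*(c - 2)*(c + 2)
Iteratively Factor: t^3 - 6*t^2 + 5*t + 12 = (t - 3)*(t^2 - 3*t - 4) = (t - 4)*(t - 3)*(t + 1)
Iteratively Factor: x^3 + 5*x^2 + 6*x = (x)*(x^2 + 5*x + 6) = x*(x + 2)*(x + 3)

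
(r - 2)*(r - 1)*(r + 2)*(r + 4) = r^4 + 3*r^3 - 8*r^2 - 12*r + 16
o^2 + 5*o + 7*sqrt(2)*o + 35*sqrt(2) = (o + 5)*(o + 7*sqrt(2))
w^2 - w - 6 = (w - 3)*(w + 2)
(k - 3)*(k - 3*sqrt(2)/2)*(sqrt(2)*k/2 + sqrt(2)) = sqrt(2)*k^3/2 - 3*k^2/2 - sqrt(2)*k^2/2 - 3*sqrt(2)*k + 3*k/2 + 9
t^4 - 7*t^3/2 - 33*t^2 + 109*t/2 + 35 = (t - 7)*(t - 2)*(t + 1/2)*(t + 5)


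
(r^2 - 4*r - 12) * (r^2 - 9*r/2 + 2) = r^4 - 17*r^3/2 + 8*r^2 + 46*r - 24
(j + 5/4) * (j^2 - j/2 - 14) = j^3 + 3*j^2/4 - 117*j/8 - 35/2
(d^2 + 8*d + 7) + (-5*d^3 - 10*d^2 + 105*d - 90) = -5*d^3 - 9*d^2 + 113*d - 83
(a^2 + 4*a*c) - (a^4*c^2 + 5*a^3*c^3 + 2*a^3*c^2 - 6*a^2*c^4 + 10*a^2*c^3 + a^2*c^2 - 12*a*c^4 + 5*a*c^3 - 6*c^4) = -a^4*c^2 - 5*a^3*c^3 - 2*a^3*c^2 + 6*a^2*c^4 - 10*a^2*c^3 - a^2*c^2 + a^2 + 12*a*c^4 - 5*a*c^3 + 4*a*c + 6*c^4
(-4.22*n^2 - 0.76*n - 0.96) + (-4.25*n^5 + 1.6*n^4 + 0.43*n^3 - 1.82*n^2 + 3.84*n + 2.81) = -4.25*n^5 + 1.6*n^4 + 0.43*n^3 - 6.04*n^2 + 3.08*n + 1.85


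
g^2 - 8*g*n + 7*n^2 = (g - 7*n)*(g - n)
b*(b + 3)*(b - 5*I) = b^3 + 3*b^2 - 5*I*b^2 - 15*I*b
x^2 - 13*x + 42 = (x - 7)*(x - 6)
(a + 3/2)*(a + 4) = a^2 + 11*a/2 + 6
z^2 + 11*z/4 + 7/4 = (z + 1)*(z + 7/4)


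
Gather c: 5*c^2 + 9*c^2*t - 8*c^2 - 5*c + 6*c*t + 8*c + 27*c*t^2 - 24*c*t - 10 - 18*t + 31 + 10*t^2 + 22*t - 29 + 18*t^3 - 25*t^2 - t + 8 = c^2*(9*t - 3) + c*(27*t^2 - 18*t + 3) + 18*t^3 - 15*t^2 + 3*t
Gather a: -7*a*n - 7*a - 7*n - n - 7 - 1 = a*(-7*n - 7) - 8*n - 8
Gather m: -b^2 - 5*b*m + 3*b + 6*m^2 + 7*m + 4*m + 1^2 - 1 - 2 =-b^2 + 3*b + 6*m^2 + m*(11 - 5*b) - 2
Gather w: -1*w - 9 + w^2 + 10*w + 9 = w^2 + 9*w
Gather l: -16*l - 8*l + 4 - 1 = 3 - 24*l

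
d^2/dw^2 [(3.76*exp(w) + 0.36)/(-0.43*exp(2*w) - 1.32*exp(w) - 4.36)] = (-0.695223999999999*exp(4*w) + 1.86791999999999*exp(3*w) + 41.68248*exp(2*w) + 23.712*exp(w) - 69.404224)*exp(w)/(0.079507*exp(6*w) + 0.732204*exp(5*w) + 4.666188*exp(4*w) + 17.148384*exp(3*w) + 47.312976*exp(2*w) + 75.278016*exp(w) + 82.881856)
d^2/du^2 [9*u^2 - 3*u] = 18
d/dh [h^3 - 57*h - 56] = 3*h^2 - 57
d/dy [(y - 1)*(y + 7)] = 2*y + 6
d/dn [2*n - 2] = 2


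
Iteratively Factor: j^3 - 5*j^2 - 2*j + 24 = (j - 4)*(j^2 - j - 6) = (j - 4)*(j - 3)*(j + 2)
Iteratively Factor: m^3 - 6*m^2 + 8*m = (m)*(m^2 - 6*m + 8) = m*(m - 4)*(m - 2)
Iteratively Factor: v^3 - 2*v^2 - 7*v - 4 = (v - 4)*(v^2 + 2*v + 1) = (v - 4)*(v + 1)*(v + 1)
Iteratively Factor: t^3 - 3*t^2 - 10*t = (t)*(t^2 - 3*t - 10) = t*(t + 2)*(t - 5)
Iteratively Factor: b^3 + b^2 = (b)*(b^2 + b) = b*(b + 1)*(b)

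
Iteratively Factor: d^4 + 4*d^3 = (d)*(d^3 + 4*d^2) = d^2*(d^2 + 4*d) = d^3*(d + 4)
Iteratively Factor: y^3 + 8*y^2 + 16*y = (y)*(y^2 + 8*y + 16) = y*(y + 4)*(y + 4)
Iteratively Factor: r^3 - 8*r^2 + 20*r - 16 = (r - 2)*(r^2 - 6*r + 8) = (r - 4)*(r - 2)*(r - 2)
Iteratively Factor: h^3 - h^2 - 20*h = (h - 5)*(h^2 + 4*h) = h*(h - 5)*(h + 4)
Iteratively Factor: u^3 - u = (u)*(u^2 - 1) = u*(u - 1)*(u + 1)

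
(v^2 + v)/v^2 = (v + 1)/v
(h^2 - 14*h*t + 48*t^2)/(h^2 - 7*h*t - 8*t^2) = (h - 6*t)/(h + t)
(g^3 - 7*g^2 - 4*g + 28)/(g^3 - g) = (g^3 - 7*g^2 - 4*g + 28)/(g^3 - g)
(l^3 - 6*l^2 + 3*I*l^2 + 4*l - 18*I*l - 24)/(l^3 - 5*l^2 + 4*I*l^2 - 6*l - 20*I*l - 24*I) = (l - I)/(l + 1)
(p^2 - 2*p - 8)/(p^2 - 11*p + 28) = (p + 2)/(p - 7)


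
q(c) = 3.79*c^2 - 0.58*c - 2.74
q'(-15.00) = -114.28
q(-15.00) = 858.71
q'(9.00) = 67.64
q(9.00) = 299.03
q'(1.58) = 11.40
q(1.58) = 5.80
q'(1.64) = 11.85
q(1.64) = 6.50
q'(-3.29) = -25.52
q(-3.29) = 40.19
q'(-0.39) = -3.54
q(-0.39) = -1.94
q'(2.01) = 14.66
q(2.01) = 11.41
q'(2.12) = 15.49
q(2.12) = 13.06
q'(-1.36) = -10.89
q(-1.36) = 5.06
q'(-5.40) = -41.51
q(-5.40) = 110.91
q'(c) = 7.58*c - 0.58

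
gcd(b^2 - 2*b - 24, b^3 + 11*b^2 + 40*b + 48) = b + 4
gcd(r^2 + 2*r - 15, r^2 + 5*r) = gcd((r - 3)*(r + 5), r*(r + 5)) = r + 5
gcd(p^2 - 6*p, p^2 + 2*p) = p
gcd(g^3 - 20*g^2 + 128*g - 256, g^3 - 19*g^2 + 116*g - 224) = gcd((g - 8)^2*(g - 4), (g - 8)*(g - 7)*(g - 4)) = g^2 - 12*g + 32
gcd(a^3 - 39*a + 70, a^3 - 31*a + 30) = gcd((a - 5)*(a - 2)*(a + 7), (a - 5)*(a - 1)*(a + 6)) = a - 5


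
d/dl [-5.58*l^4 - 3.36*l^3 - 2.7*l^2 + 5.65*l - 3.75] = -22.32*l^3 - 10.08*l^2 - 5.4*l + 5.65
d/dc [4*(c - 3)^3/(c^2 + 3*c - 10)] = 4*(c - 3)^2*(3*c^2 + 9*c - (c - 3)*(2*c + 3) - 30)/(c^2 + 3*c - 10)^2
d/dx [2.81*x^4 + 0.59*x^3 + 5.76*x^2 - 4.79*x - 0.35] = 11.24*x^3 + 1.77*x^2 + 11.52*x - 4.79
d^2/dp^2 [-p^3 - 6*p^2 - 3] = -6*p - 12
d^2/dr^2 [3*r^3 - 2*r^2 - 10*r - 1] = 18*r - 4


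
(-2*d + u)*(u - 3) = -2*d*u + 6*d + u^2 - 3*u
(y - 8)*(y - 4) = y^2 - 12*y + 32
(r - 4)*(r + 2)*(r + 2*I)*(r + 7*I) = r^4 - 2*r^3 + 9*I*r^3 - 22*r^2 - 18*I*r^2 + 28*r - 72*I*r + 112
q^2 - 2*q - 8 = (q - 4)*(q + 2)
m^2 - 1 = (m - 1)*(m + 1)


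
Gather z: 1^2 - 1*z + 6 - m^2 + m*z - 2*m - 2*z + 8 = -m^2 - 2*m + z*(m - 3) + 15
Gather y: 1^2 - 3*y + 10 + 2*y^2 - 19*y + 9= 2*y^2 - 22*y + 20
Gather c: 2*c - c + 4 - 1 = c + 3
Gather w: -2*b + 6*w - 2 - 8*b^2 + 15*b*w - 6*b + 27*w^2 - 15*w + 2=-8*b^2 - 8*b + 27*w^2 + w*(15*b - 9)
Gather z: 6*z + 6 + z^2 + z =z^2 + 7*z + 6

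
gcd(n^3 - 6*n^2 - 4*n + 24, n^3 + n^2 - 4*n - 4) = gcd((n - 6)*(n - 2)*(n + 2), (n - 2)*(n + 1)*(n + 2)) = n^2 - 4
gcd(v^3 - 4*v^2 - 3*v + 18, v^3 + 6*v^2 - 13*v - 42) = v^2 - v - 6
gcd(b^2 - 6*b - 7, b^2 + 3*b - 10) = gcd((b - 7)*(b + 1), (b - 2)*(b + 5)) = 1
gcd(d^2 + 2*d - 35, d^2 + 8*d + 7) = d + 7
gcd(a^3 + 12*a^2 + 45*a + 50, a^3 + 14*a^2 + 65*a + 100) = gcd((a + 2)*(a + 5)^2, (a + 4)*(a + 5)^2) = a^2 + 10*a + 25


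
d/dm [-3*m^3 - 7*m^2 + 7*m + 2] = -9*m^2 - 14*m + 7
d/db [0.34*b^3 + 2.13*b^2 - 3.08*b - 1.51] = 1.02*b^2 + 4.26*b - 3.08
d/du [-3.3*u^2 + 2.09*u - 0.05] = 2.09 - 6.6*u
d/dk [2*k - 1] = 2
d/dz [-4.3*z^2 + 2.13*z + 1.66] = 2.13 - 8.6*z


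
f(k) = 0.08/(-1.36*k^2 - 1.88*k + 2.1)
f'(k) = 0.08*(2.72*k + 1.88)/(-1.36*k^2 - 1.88*k + 2.1)^2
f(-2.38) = -0.07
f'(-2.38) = -0.29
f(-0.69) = 0.03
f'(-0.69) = 0.00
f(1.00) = -0.07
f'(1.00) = 0.28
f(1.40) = -0.03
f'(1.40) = 0.04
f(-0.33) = 0.03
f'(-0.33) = 0.01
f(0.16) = 0.05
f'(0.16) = 0.06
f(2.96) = -0.01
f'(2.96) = 0.00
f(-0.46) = 0.03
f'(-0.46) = 0.01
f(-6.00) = -0.00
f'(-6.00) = -0.00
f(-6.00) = -0.00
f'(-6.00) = -0.00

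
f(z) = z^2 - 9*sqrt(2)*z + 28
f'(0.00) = -12.73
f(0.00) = 28.00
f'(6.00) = -0.73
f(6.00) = -12.37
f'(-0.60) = -13.93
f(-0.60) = 36.00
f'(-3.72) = -20.17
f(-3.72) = 89.19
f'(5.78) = -1.17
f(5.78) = -12.16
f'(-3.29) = -19.31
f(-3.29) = 80.70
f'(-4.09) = -20.91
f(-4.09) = 96.79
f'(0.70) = -11.33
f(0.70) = 19.58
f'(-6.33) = -25.39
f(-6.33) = 148.64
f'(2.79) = -7.15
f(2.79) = 0.27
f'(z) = 2*z - 9*sqrt(2)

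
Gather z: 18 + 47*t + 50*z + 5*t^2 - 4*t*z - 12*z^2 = 5*t^2 + 47*t - 12*z^2 + z*(50 - 4*t) + 18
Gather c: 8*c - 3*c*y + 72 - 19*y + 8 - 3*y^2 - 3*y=c*(8 - 3*y) - 3*y^2 - 22*y + 80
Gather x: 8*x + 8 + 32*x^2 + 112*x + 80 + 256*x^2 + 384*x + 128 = 288*x^2 + 504*x + 216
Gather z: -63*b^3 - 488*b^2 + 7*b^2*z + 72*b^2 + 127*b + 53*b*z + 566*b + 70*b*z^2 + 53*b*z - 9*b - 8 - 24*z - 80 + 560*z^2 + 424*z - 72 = -63*b^3 - 416*b^2 + 684*b + z^2*(70*b + 560) + z*(7*b^2 + 106*b + 400) - 160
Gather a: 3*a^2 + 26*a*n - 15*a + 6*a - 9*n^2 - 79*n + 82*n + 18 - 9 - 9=3*a^2 + a*(26*n - 9) - 9*n^2 + 3*n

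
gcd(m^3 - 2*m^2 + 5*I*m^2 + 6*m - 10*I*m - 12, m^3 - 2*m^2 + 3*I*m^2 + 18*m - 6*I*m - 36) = m^2 + m*(-2 + 6*I) - 12*I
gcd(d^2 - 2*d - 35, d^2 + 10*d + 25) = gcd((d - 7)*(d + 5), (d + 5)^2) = d + 5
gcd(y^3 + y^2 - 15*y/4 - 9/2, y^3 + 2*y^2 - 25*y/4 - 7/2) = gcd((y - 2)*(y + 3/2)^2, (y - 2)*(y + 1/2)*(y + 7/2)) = y - 2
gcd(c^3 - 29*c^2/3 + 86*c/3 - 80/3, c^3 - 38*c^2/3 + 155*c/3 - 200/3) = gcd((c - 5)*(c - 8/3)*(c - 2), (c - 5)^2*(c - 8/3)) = c^2 - 23*c/3 + 40/3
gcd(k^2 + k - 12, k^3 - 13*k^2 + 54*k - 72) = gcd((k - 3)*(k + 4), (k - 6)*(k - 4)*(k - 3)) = k - 3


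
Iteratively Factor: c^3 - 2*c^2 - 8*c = (c - 4)*(c^2 + 2*c) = c*(c - 4)*(c + 2)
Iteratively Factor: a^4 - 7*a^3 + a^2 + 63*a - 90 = (a - 2)*(a^3 - 5*a^2 - 9*a + 45) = (a - 3)*(a - 2)*(a^2 - 2*a - 15) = (a - 3)*(a - 2)*(a + 3)*(a - 5)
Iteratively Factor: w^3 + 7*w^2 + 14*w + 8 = (w + 1)*(w^2 + 6*w + 8) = (w + 1)*(w + 4)*(w + 2)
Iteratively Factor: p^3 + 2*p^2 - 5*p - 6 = (p + 3)*(p^2 - p - 2) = (p - 2)*(p + 3)*(p + 1)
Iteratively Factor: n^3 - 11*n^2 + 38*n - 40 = (n - 4)*(n^2 - 7*n + 10) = (n - 4)*(n - 2)*(n - 5)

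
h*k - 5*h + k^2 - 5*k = (h + k)*(k - 5)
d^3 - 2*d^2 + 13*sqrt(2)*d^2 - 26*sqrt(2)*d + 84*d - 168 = (d - 2)*(d + 6*sqrt(2))*(d + 7*sqrt(2))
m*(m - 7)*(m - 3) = m^3 - 10*m^2 + 21*m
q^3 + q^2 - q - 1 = (q - 1)*(q + 1)^2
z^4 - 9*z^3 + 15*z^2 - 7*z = z*(z - 7)*(z - 1)^2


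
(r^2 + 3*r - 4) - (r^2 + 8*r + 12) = -5*r - 16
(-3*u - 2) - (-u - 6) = 4 - 2*u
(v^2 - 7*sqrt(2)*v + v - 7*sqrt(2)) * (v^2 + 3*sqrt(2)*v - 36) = v^4 - 4*sqrt(2)*v^3 + v^3 - 78*v^2 - 4*sqrt(2)*v^2 - 78*v + 252*sqrt(2)*v + 252*sqrt(2)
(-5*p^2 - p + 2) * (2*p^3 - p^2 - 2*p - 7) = -10*p^5 + 3*p^4 + 15*p^3 + 35*p^2 + 3*p - 14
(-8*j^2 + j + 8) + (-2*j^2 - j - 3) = 5 - 10*j^2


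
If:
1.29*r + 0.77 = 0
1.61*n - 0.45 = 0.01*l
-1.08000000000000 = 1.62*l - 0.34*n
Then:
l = -0.61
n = 0.28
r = -0.60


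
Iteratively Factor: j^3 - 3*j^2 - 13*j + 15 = (j - 5)*(j^2 + 2*j - 3) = (j - 5)*(j + 3)*(j - 1)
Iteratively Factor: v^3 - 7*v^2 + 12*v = (v)*(v^2 - 7*v + 12) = v*(v - 4)*(v - 3)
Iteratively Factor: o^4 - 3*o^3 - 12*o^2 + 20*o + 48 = (o + 2)*(o^3 - 5*o^2 - 2*o + 24) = (o - 3)*(o + 2)*(o^2 - 2*o - 8) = (o - 4)*(o - 3)*(o + 2)*(o + 2)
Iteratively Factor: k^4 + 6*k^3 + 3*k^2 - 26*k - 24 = (k + 3)*(k^3 + 3*k^2 - 6*k - 8) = (k - 2)*(k + 3)*(k^2 + 5*k + 4) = (k - 2)*(k + 3)*(k + 4)*(k + 1)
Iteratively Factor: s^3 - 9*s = (s)*(s^2 - 9) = s*(s + 3)*(s - 3)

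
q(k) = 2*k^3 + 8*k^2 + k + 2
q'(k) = 6*k^2 + 16*k + 1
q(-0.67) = 4.32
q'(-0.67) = -7.03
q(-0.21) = 2.12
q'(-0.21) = -2.10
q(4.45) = 341.11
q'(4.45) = 191.02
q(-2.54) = 18.30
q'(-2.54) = -0.93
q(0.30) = 3.07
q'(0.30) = 6.34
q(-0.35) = 2.54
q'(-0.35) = -3.86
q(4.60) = 370.55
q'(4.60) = 201.56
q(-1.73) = 13.86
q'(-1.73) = -8.72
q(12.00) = 4622.00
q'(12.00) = 1057.00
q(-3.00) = 17.00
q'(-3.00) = 7.00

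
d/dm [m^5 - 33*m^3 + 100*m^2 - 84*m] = 5*m^4 - 99*m^2 + 200*m - 84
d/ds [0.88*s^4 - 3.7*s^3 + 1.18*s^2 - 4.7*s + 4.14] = 3.52*s^3 - 11.1*s^2 + 2.36*s - 4.7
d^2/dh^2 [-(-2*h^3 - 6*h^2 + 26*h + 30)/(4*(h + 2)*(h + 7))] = 3*(9*h^3 + 69*h^2 + 243*h + 407)/(h^6 + 27*h^5 + 285*h^4 + 1485*h^3 + 3990*h^2 + 5292*h + 2744)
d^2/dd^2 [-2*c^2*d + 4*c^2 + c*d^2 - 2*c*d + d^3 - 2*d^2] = 2*c + 6*d - 4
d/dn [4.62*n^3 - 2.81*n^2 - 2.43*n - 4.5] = 13.86*n^2 - 5.62*n - 2.43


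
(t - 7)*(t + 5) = t^2 - 2*t - 35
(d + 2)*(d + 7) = d^2 + 9*d + 14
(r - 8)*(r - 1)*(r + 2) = r^3 - 7*r^2 - 10*r + 16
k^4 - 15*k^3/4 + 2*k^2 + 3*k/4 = k*(k - 3)*(k - 1)*(k + 1/4)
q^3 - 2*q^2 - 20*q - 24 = (q - 6)*(q + 2)^2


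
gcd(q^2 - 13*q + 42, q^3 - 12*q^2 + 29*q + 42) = q^2 - 13*q + 42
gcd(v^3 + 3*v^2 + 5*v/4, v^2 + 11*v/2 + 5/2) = v + 1/2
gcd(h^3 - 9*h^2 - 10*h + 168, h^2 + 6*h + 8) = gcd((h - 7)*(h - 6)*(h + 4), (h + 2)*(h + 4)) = h + 4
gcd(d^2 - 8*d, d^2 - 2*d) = d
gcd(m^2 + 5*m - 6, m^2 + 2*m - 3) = m - 1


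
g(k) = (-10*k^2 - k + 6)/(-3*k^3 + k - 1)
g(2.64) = 1.24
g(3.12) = 1.06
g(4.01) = 0.83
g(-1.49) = -1.98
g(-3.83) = -0.84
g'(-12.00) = -0.02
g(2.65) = 1.23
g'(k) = (-20*k - 1)/(-3*k^3 + k - 1) + (9*k^2 - 1)*(-10*k^2 - k + 6)/(-3*k^3 + k - 1)^2 = ((20*k + 1)*(3*k^3 - k + 1) - (9*k^2 - 1)*(10*k^2 + k - 6))/(3*k^3 - k + 1)^2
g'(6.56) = -0.08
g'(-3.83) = -0.21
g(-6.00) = -0.54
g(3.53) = 0.94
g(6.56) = 0.51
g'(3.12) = -0.32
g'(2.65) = -0.42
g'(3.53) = -0.26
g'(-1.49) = -1.18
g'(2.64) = -0.42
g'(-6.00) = -0.09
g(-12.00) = -0.27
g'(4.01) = -0.20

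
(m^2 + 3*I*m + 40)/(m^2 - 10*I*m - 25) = (m + 8*I)/(m - 5*I)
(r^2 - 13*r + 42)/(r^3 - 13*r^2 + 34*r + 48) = (r - 7)/(r^2 - 7*r - 8)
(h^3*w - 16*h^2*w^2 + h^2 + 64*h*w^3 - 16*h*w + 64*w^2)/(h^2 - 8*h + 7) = (h^3*w - 16*h^2*w^2 + h^2 + 64*h*w^3 - 16*h*w + 64*w^2)/(h^2 - 8*h + 7)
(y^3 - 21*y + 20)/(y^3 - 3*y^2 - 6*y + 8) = (y + 5)/(y + 2)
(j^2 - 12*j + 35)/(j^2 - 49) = (j - 5)/(j + 7)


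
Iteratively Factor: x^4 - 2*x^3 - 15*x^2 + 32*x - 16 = (x - 1)*(x^3 - x^2 - 16*x + 16) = (x - 1)*(x + 4)*(x^2 - 5*x + 4) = (x - 4)*(x - 1)*(x + 4)*(x - 1)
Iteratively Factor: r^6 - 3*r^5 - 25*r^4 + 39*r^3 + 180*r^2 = (r - 5)*(r^5 + 2*r^4 - 15*r^3 - 36*r^2) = (r - 5)*(r + 3)*(r^4 - r^3 - 12*r^2) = r*(r - 5)*(r + 3)*(r^3 - r^2 - 12*r) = r*(r - 5)*(r + 3)^2*(r^2 - 4*r) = r*(r - 5)*(r - 4)*(r + 3)^2*(r)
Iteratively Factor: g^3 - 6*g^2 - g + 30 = (g - 3)*(g^2 - 3*g - 10) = (g - 3)*(g + 2)*(g - 5)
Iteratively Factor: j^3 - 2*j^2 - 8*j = (j - 4)*(j^2 + 2*j) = (j - 4)*(j + 2)*(j)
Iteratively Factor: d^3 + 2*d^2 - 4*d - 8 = (d + 2)*(d^2 - 4) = (d + 2)^2*(d - 2)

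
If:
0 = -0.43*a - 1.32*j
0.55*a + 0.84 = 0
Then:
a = -1.53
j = 0.50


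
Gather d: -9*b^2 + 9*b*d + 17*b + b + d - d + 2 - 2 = -9*b^2 + 9*b*d + 18*b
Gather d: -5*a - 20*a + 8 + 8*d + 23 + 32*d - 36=-25*a + 40*d - 5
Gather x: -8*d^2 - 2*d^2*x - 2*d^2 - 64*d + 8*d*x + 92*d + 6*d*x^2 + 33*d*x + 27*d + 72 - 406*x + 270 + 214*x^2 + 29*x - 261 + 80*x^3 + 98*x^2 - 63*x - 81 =-10*d^2 + 55*d + 80*x^3 + x^2*(6*d + 312) + x*(-2*d^2 + 41*d - 440)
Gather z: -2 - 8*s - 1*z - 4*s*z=-8*s + z*(-4*s - 1) - 2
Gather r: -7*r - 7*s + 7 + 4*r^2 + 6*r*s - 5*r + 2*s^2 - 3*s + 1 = 4*r^2 + r*(6*s - 12) + 2*s^2 - 10*s + 8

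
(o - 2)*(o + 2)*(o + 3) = o^3 + 3*o^2 - 4*o - 12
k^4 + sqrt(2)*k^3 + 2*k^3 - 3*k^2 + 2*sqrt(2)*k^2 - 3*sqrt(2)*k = k*(k - 1)*(k + 3)*(k + sqrt(2))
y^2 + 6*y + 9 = (y + 3)^2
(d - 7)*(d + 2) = d^2 - 5*d - 14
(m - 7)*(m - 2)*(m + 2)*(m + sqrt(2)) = m^4 - 7*m^3 + sqrt(2)*m^3 - 7*sqrt(2)*m^2 - 4*m^2 - 4*sqrt(2)*m + 28*m + 28*sqrt(2)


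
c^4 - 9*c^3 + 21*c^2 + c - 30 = (c - 5)*(c - 3)*(c - 2)*(c + 1)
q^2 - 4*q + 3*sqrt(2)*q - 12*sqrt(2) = (q - 4)*(q + 3*sqrt(2))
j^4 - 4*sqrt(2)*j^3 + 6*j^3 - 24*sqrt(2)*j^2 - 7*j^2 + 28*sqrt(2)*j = j*(j - 1)*(j + 7)*(j - 4*sqrt(2))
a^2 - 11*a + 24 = (a - 8)*(a - 3)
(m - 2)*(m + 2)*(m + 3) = m^3 + 3*m^2 - 4*m - 12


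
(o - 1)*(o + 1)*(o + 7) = o^3 + 7*o^2 - o - 7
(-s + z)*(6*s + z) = -6*s^2 + 5*s*z + z^2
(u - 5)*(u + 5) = u^2 - 25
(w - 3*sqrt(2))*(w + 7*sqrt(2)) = w^2 + 4*sqrt(2)*w - 42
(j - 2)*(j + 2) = j^2 - 4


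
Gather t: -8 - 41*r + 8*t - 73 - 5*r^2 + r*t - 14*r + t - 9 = -5*r^2 - 55*r + t*(r + 9) - 90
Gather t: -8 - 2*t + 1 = -2*t - 7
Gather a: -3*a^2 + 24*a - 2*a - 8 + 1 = -3*a^2 + 22*a - 7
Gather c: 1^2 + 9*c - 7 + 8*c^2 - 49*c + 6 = 8*c^2 - 40*c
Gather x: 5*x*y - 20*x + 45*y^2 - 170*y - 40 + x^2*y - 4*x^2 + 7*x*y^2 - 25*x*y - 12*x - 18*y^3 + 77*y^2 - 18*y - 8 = x^2*(y - 4) + x*(7*y^2 - 20*y - 32) - 18*y^3 + 122*y^2 - 188*y - 48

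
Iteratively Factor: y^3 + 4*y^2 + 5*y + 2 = (y + 2)*(y^2 + 2*y + 1) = (y + 1)*(y + 2)*(y + 1)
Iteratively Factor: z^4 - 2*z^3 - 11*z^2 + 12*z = (z - 1)*(z^3 - z^2 - 12*z) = (z - 4)*(z - 1)*(z^2 + 3*z) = z*(z - 4)*(z - 1)*(z + 3)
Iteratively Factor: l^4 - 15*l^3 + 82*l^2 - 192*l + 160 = (l - 4)*(l^3 - 11*l^2 + 38*l - 40) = (l - 4)*(l - 2)*(l^2 - 9*l + 20) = (l - 4)^2*(l - 2)*(l - 5)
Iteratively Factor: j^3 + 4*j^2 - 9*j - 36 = (j + 3)*(j^2 + j - 12) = (j + 3)*(j + 4)*(j - 3)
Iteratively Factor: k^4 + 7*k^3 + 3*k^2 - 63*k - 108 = (k + 3)*(k^3 + 4*k^2 - 9*k - 36) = (k + 3)^2*(k^2 + k - 12) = (k + 3)^2*(k + 4)*(k - 3)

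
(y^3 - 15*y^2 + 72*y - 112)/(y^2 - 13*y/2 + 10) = 2*(y^2 - 11*y + 28)/(2*y - 5)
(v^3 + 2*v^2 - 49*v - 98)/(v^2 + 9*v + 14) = v - 7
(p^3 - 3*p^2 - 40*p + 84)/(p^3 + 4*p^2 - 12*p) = (p - 7)/p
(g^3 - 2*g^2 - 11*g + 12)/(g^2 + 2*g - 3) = g - 4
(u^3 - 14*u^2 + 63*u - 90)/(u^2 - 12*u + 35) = (u^2 - 9*u + 18)/(u - 7)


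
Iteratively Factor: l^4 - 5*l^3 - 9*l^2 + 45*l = (l - 3)*(l^3 - 2*l^2 - 15*l) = (l - 5)*(l - 3)*(l^2 + 3*l) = l*(l - 5)*(l - 3)*(l + 3)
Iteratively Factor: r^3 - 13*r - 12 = (r + 1)*(r^2 - r - 12) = (r - 4)*(r + 1)*(r + 3)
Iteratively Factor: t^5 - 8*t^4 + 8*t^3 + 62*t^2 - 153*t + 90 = (t - 2)*(t^4 - 6*t^3 - 4*t^2 + 54*t - 45) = (t - 5)*(t - 2)*(t^3 - t^2 - 9*t + 9) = (t - 5)*(t - 2)*(t + 3)*(t^2 - 4*t + 3) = (t - 5)*(t - 2)*(t - 1)*(t + 3)*(t - 3)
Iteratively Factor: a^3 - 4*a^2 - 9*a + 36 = (a - 3)*(a^2 - a - 12) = (a - 4)*(a - 3)*(a + 3)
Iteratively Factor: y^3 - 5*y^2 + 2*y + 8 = (y + 1)*(y^2 - 6*y + 8) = (y - 2)*(y + 1)*(y - 4)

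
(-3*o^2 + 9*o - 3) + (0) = -3*o^2 + 9*o - 3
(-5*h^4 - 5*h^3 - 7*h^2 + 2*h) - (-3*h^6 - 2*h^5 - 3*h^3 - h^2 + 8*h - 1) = 3*h^6 + 2*h^5 - 5*h^4 - 2*h^3 - 6*h^2 - 6*h + 1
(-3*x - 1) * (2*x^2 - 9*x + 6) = -6*x^3 + 25*x^2 - 9*x - 6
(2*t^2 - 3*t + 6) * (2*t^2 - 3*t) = 4*t^4 - 12*t^3 + 21*t^2 - 18*t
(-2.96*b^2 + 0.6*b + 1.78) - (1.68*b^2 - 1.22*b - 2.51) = -4.64*b^2 + 1.82*b + 4.29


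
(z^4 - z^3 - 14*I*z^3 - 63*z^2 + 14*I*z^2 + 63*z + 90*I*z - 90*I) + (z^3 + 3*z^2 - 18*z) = z^4 - 14*I*z^3 - 60*z^2 + 14*I*z^2 + 45*z + 90*I*z - 90*I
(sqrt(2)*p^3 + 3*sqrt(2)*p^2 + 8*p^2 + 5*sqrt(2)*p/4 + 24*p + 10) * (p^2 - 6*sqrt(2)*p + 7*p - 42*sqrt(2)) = sqrt(2)*p^5 - 4*p^4 + 10*sqrt(2)*p^4 - 40*p^3 - 103*sqrt(2)*p^3/4 - 1885*sqrt(2)*p^2/4 - 89*p^2 - 1068*sqrt(2)*p - 35*p - 420*sqrt(2)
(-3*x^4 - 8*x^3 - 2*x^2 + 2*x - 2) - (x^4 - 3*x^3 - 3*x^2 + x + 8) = -4*x^4 - 5*x^3 + x^2 + x - 10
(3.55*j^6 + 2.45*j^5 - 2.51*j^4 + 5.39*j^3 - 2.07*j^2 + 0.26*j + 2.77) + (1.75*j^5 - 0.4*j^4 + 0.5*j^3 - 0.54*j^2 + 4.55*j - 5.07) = 3.55*j^6 + 4.2*j^5 - 2.91*j^4 + 5.89*j^3 - 2.61*j^2 + 4.81*j - 2.3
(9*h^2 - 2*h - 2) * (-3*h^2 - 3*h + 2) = -27*h^4 - 21*h^3 + 30*h^2 + 2*h - 4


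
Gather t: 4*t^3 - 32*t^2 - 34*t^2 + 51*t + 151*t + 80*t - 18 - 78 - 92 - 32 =4*t^3 - 66*t^2 + 282*t - 220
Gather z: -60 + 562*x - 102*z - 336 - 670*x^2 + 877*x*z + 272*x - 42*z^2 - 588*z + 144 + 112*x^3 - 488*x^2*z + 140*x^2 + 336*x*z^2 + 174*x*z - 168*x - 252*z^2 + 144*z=112*x^3 - 530*x^2 + 666*x + z^2*(336*x - 294) + z*(-488*x^2 + 1051*x - 546) - 252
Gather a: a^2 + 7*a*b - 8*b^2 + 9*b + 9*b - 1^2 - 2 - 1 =a^2 + 7*a*b - 8*b^2 + 18*b - 4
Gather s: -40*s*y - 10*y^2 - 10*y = -40*s*y - 10*y^2 - 10*y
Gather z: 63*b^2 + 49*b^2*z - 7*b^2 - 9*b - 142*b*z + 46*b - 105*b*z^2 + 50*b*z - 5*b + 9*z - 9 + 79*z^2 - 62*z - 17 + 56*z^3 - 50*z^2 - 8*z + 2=56*b^2 + 32*b + 56*z^3 + z^2*(29 - 105*b) + z*(49*b^2 - 92*b - 61) - 24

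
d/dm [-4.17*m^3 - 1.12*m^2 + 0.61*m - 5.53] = -12.51*m^2 - 2.24*m + 0.61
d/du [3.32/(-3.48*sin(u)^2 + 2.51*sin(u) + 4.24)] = (23.1072*sin(u) - 8.3332)*cos(u)/(-3.48*sin(u)^2 + 2.51*sin(u) + 4.24)^2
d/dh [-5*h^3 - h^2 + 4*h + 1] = -15*h^2 - 2*h + 4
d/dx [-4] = 0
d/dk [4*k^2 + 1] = 8*k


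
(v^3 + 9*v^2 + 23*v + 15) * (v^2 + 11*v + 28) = v^5 + 20*v^4 + 150*v^3 + 520*v^2 + 809*v + 420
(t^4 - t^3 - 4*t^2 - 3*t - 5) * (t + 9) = t^5 + 8*t^4 - 13*t^3 - 39*t^2 - 32*t - 45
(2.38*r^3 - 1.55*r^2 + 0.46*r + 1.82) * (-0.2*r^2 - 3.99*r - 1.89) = -0.476*r^5 - 9.1862*r^4 + 1.5943*r^3 + 0.7301*r^2 - 8.1312*r - 3.4398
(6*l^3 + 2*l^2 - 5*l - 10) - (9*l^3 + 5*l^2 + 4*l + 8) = -3*l^3 - 3*l^2 - 9*l - 18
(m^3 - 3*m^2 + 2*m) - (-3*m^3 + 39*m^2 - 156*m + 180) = 4*m^3 - 42*m^2 + 158*m - 180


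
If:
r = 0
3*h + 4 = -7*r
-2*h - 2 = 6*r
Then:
No Solution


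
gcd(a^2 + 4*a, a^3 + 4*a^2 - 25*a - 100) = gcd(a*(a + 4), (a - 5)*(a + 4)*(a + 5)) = a + 4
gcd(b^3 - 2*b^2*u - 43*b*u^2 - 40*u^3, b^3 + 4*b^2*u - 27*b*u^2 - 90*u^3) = 1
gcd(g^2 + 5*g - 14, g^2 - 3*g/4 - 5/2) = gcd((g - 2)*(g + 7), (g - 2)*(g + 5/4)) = g - 2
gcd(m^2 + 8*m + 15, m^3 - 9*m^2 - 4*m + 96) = m + 3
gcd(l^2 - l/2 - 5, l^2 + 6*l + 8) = l + 2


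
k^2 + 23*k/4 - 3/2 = (k - 1/4)*(k + 6)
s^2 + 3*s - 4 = (s - 1)*(s + 4)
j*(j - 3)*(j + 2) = j^3 - j^2 - 6*j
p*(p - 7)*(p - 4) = p^3 - 11*p^2 + 28*p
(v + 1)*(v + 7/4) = v^2 + 11*v/4 + 7/4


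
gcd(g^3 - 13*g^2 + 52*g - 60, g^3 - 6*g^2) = g - 6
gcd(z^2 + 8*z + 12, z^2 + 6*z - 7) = 1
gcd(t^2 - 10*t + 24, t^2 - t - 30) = t - 6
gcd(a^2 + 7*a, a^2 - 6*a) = a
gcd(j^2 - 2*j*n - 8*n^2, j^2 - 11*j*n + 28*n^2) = j - 4*n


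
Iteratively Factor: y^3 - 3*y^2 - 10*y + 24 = (y - 2)*(y^2 - y - 12) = (y - 2)*(y + 3)*(y - 4)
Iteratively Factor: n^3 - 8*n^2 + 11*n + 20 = (n - 4)*(n^2 - 4*n - 5) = (n - 4)*(n + 1)*(n - 5)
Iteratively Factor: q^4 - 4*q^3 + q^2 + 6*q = (q - 3)*(q^3 - q^2 - 2*q) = (q - 3)*(q + 1)*(q^2 - 2*q) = q*(q - 3)*(q + 1)*(q - 2)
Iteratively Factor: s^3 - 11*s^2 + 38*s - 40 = (s - 4)*(s^2 - 7*s + 10) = (s - 5)*(s - 4)*(s - 2)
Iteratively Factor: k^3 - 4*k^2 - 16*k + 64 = (k - 4)*(k^2 - 16) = (k - 4)^2*(k + 4)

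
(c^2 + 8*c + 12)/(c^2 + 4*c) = (c^2 + 8*c + 12)/(c*(c + 4))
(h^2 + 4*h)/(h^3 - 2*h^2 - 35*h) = (h + 4)/(h^2 - 2*h - 35)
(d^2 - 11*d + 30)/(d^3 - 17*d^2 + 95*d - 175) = (d - 6)/(d^2 - 12*d + 35)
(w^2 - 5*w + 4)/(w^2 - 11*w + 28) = (w - 1)/(w - 7)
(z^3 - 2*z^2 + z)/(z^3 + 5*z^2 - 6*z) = (z - 1)/(z + 6)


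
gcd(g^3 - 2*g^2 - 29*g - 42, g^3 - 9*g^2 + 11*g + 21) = g - 7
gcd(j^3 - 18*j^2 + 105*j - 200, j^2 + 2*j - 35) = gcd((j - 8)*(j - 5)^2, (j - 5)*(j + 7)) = j - 5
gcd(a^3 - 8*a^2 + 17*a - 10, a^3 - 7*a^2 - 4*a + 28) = a - 2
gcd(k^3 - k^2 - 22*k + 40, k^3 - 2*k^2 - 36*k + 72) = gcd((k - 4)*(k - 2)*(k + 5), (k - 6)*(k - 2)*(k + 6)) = k - 2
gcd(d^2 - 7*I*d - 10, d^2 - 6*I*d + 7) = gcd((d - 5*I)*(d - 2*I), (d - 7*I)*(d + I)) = 1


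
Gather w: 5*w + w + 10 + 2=6*w + 12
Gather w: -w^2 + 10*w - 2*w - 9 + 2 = -w^2 + 8*w - 7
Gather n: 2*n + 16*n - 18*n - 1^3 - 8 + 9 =0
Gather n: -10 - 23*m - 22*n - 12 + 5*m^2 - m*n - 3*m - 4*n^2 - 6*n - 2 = 5*m^2 - 26*m - 4*n^2 + n*(-m - 28) - 24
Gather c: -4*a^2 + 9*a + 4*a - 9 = -4*a^2 + 13*a - 9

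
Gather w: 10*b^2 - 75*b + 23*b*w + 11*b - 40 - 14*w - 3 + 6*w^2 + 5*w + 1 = 10*b^2 - 64*b + 6*w^2 + w*(23*b - 9) - 42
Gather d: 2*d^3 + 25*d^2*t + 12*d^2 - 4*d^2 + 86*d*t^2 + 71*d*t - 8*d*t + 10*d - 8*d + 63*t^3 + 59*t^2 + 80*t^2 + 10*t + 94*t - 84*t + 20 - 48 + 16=2*d^3 + d^2*(25*t + 8) + d*(86*t^2 + 63*t + 2) + 63*t^3 + 139*t^2 + 20*t - 12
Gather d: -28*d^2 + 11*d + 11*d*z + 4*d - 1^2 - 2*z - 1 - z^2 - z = -28*d^2 + d*(11*z + 15) - z^2 - 3*z - 2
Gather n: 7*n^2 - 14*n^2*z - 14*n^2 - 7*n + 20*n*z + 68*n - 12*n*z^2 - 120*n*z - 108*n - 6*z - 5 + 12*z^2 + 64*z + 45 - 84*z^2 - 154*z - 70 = n^2*(-14*z - 7) + n*(-12*z^2 - 100*z - 47) - 72*z^2 - 96*z - 30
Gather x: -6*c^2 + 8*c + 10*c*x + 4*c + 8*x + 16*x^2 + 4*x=-6*c^2 + 12*c + 16*x^2 + x*(10*c + 12)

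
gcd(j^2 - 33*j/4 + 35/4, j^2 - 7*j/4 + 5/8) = j - 5/4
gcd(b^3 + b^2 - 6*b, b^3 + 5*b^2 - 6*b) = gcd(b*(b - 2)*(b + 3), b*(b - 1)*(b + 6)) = b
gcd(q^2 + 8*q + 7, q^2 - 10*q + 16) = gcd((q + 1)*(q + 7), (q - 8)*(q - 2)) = 1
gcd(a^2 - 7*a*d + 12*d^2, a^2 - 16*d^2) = a - 4*d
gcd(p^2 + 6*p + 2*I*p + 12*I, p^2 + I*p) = 1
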